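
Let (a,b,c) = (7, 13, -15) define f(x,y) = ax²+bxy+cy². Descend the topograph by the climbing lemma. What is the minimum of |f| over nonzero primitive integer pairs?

river: ρ → (-15,17,5)
river: ρ → (5,23,-3)
river: ρ → (-3,19,19)
river: ρ → (19,19,-3)
river: ρ → (-3,23,5)
river: ρ → (5,17,-15)
river: ρ → (-15,13,7)
river: ρ → (7,15,-13)
river: ρ → (-13,11,9)
river: ρ → (9,7,-15)
river: ρ → (-15,23,1)
river: ρ → (1,23,-15)
river: ρ → (-15,7,9)
river: ρ → (9,11,-13)
river: ρ → (-13,15,7)
river: ρ → (7,13,-15)
closes: descent 0, river 16
min |a| on river = 1

1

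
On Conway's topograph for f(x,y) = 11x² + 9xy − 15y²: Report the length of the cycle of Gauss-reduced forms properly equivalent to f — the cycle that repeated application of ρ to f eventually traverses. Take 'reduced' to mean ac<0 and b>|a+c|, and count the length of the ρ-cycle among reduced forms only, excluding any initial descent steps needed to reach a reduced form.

D = 741, ⌊√D⌋ = 27
river: ρ → (-15,21,5)
river: ρ → (5,19,-19)
river: ρ → (-19,19,5)
river: ρ → (5,21,-15)
river: ρ → (-15,9,11)
river: ρ → (11,13,-13)
river: ρ → (-13,13,11)
river: ρ → (11,9,-15)
ρ-cycle length = 8 (tail of 0 descent steps not counted)

8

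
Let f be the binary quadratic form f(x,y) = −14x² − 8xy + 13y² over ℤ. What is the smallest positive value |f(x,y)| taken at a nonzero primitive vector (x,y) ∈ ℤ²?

descent: ρ → (13,8,-14)  [lands on river]
river: ρ → (-14,20,7)
river: ρ → (7,22,-11)
river: ρ → (-11,22,7)
river: ρ → (7,20,-14)
river: ρ → (-14,8,13)
river: ρ → (13,18,-9)
river: ρ → (-9,18,13)
closes: descent 1, river 8
min |a| on river = 7

7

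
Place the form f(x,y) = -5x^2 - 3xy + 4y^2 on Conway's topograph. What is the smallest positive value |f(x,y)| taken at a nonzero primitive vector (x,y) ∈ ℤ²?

descent: ρ → (4,3,-5)  [lands on river]
river: ρ → (-5,7,2)
river: ρ → (2,9,-1)
river: ρ → (-1,9,2)
river: ρ → (2,7,-5)
river: ρ → (-5,3,4)
river: ρ → (4,5,-4)
river: ρ → (-4,3,5)
river: ρ → (5,7,-2)
river: ρ → (-2,9,1)
river: ρ → (1,9,-2)
river: ρ → (-2,7,5)
river: ρ → (5,3,-4)
river: ρ → (-4,5,4)
closes: descent 1, river 14
min |a| on river = 1

1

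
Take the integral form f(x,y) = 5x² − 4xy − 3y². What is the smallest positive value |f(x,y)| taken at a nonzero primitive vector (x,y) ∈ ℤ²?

descent: ρ → (-3,4,5)  [lands on river]
river: ρ → (5,6,-2)
river: ρ → (-2,6,5)
river: ρ → (5,4,-3)
river: ρ → (-3,8,1)
river: ρ → (1,8,-3)
closes: descent 1, river 6
min |a| on river = 1

1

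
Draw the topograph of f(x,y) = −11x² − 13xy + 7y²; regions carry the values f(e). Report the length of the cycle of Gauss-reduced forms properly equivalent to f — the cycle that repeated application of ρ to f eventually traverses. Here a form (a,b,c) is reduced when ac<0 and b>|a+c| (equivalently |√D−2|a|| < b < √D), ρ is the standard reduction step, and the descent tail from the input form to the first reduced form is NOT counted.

D = 477, ⌊√D⌋ = 21
descent: ρ → (7,13,-11)  [lands on river]
river: ρ → (-11,9,9)
river: ρ → (9,9,-11)
river: ρ → (-11,13,7)
river: ρ → (7,15,-9)
river: ρ → (-9,21,1)
river: ρ → (1,21,-9)
river: ρ → (-9,15,7)
ρ-cycle length = 8 (tail of 1 descent step not counted)

8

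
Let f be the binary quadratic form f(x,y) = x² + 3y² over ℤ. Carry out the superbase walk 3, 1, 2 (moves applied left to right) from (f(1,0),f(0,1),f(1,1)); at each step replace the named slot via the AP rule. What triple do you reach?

start (1,3,4) = (f(1,0),f(0,1),f(1,1))
replace slot 3: 2·(1+3) − 4 = 4 → (1,3,4)
replace slot 1: 2·(3+4) − 1 = 13 → (13,3,4)
replace slot 2: 2·(13+4) − 3 = 31 → (13,31,4)

13,31,4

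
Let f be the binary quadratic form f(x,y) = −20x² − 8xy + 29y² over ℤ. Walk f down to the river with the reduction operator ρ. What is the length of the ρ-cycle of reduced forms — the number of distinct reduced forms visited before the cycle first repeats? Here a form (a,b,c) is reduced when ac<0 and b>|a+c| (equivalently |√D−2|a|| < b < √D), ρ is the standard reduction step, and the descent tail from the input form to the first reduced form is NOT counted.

D = 2384, ⌊√D⌋ = 48
descent: ρ → (29,8,-20)
descent: ρ → (-20,32,17)  [lands on river]
river: ρ → (17,36,-16)
river: ρ → (-16,28,25)
river: ρ → (25,22,-19)
river: ρ → (-19,16,28)
river: ρ → (28,40,-7)
river: ρ → (-7,44,16)
river: ρ → (16,20,-31)
river: ρ → (-31,42,5)
river: ρ → (5,48,-4)
river: ρ → (-4,48,5)
river: ρ → (5,42,-31)
river: ρ → (-31,20,16)
river: ρ → (16,44,-7)
river: ρ → (-7,40,28)
river: ρ → (28,16,-19)
river: ρ → (-19,22,25)
river: ρ → (25,28,-16)
river: ρ → (-16,36,17)
river: ρ → (17,32,-20)
river: ρ → (-20,48,1)
river: ρ → (1,48,-20)
ρ-cycle length = 22 (tail of 2 descent steps not counted)

22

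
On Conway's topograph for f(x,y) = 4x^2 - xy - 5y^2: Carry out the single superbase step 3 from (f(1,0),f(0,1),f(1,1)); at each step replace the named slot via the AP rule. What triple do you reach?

start (4,-5,-2) = (f(1,0),f(0,1),f(1,1))
replace slot 3: 2·(4+(-5)) − (-2) = 0 → (4,-5,0)

4,-5,0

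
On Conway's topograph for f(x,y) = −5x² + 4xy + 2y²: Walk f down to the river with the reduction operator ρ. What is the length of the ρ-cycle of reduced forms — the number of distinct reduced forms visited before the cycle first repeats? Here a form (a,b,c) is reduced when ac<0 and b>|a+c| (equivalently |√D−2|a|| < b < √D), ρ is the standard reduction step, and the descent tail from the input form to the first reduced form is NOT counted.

D = 56, ⌊√D⌋ = 7
river: ρ → (2,4,-5)
river: ρ → (-5,6,1)
river: ρ → (1,6,-5)
river: ρ → (-5,4,2)
ρ-cycle length = 4 (tail of 0 descent steps not counted)

4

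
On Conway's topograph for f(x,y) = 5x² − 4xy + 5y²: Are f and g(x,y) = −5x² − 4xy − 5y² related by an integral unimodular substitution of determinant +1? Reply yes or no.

D₁ = -84, D₂ = -84
f: flip: (5,-4,5)→(5,4,5)
f: reduced (well bottom): (5,4,5) with a≤c, −a<b≤a
g is negative-definite; reduce −g:
−g: reduced (well bottom): (5,4,5) with a≤c, −a<b≤a
flip sign back: reduced form of g is (-5,-4,-5)
reduced forms (5, 4, 5) vs (-5, -4, -5) ⇒ inequivalent

no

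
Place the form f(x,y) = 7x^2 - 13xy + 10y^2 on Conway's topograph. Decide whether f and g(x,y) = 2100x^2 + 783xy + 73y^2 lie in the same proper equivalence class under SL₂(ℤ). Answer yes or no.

D₁ = -111, D₂ = -111
f: translate: b→1 (≡-13 mod 14), so (7,-13,10)→(7,1,4)
f: flip: (7,1,4)→(4,-1,7)
f: reduced (well bottom): (4,-1,7) with a≤c, −a<b≤a
g: flip: (2100,783,73)→(73,-783,2100)
g: translate: b→-53 (≡-783 mod 146), so (73,-783,2100)→(73,-53,10)
g: flip: (73,-53,10)→(10,53,73)
g: translate: b→-7 (≡53 mod 20), so (10,53,73)→(10,-7,4)
g: flip: (10,-7,4)→(4,7,10)
g: translate: b→-1 (≡7 mod 8), so (4,7,10)→(4,-1,7)
g: reduced (well bottom): (4,-1,7) with a≤c, −a<b≤a
reduced forms (4, -1, 7) vs (4, -1, 7) ⇒ equivalent

yes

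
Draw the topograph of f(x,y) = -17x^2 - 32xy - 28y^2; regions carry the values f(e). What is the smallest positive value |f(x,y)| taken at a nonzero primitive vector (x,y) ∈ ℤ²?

translate: b→-2 (≡32 mod 34), so (17,32,28)→(17,-2,13)
flip: (17,-2,13)→(13,2,17)
reduced (well bottom): (13,2,17) with a≤c, −a<b≤a
well minimum |f| = |-13| = 13 (negative-definite)

13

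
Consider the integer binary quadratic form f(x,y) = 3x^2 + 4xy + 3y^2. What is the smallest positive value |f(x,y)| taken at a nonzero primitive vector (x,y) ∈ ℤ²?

translate: b→-2 (≡4 mod 6), so (3,4,3)→(3,-2,2)
flip: (3,-2,2)→(2,2,3)
reduced (well bottom): (2,2,3) with a≤c, −a<b≤a
well minimum = a = 2

2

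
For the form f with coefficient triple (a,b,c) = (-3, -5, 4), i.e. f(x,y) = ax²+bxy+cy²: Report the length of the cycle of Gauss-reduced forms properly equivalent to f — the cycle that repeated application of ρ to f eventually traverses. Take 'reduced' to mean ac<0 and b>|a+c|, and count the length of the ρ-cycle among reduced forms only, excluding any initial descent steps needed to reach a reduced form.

D = 73, ⌊√D⌋ = 8
descent: ρ → (4,5,-3)  [lands on river]
river: ρ → (-3,7,2)
river: ρ → (2,5,-6)
river: ρ → (-6,7,1)
river: ρ → (1,7,-6)
river: ρ → (-6,5,2)
river: ρ → (2,7,-3)
river: ρ → (-3,5,4)
river: ρ → (4,3,-4)
river: ρ → (-4,5,3)
river: ρ → (3,7,-2)
river: ρ → (-2,5,6)
river: ρ → (6,7,-1)
river: ρ → (-1,7,6)
river: ρ → (6,5,-2)
river: ρ → (-2,7,3)
river: ρ → (3,5,-4)
river: ρ → (-4,3,4)
ρ-cycle length = 18 (tail of 1 descent step not counted)

18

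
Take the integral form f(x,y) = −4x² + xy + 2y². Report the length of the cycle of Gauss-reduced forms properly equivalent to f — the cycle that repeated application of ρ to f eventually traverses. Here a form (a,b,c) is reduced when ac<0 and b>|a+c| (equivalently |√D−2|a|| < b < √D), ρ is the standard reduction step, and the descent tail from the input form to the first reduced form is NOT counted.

D = 33, ⌊√D⌋ = 5
descent: ρ → (2,3,-3)  [lands on river]
river: ρ → (-3,3,2)
river: ρ → (2,5,-1)
river: ρ → (-1,5,2)
ρ-cycle length = 4 (tail of 1 descent step not counted)

4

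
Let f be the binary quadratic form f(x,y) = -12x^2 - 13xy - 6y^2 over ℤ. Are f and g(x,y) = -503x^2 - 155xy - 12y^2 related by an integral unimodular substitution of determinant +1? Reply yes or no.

D₁ = -119, D₂ = -119
f is negative-definite; reduce −f:
−f: translate: b→-11 (≡13 mod 24), so (12,13,6)→(12,-11,5)
−f: flip: (12,-11,5)→(5,11,12)
−f: translate: b→1 (≡11 mod 10), so (5,11,12)→(5,1,6)
−f: reduced (well bottom): (5,1,6) with a≤c, −a<b≤a
flip sign back: reduced form of f is (-5,-1,-6)
g is negative-definite; reduce −g:
−g: flip: (503,155,12)→(12,-155,503)
−g: translate: b→-11 (≡-155 mod 24), so (12,-155,503)→(12,-11,5)
−g: flip: (12,-11,5)→(5,11,12)
−g: translate: b→1 (≡11 mod 10), so (5,11,12)→(5,1,6)
−g: reduced (well bottom): (5,1,6) with a≤c, −a<b≤a
flip sign back: reduced form of g is (-5,-1,-6)
reduced forms (-5, -1, -6) vs (-5, -1, -6) ⇒ equivalent

yes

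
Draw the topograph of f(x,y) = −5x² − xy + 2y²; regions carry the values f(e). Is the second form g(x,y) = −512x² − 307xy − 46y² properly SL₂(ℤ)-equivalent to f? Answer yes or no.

D₁ = 41, D₂ = 41
river cycle of f (length 10): (2, 5, -2), (-2, 3, 4), (4, 5, -1), (-1, 5, 4), (4, 3, -2), (-2, 5, 2), (2, 3, -4), (-4, 5, 1), (1, 5, -4), (-4, 3, 2)
river cycle of g (length 10): (2, 5, -2), (-2, 3, 4), (4, 5, -1), (-1, 5, 4), (4, 3, -2), (-2, 5, 2), (2, 3, -4), (-4, 5, 1), (1, 5, -4), (-4, 3, 2)
cycles coincide ⇒ equivalent

yes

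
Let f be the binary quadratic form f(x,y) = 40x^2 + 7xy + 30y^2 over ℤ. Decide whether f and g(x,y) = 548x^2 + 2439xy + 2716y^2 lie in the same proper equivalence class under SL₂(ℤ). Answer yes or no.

D₁ = -4751, D₂ = -4751
f: flip: (40,7,30)→(30,-7,40)
f: reduced (well bottom): (30,-7,40) with a≤c, −a<b≤a
g: translate: b→247 (≡2439 mod 1096), so (548,2439,2716)→(548,247,30)
g: flip: (548,247,30)→(30,-247,548)
g: translate: b→-7 (≡-247 mod 60), so (30,-247,548)→(30,-7,40)
g: reduced (well bottom): (30,-7,40) with a≤c, −a<b≤a
reduced forms (30, -7, 40) vs (30, -7, 40) ⇒ equivalent

yes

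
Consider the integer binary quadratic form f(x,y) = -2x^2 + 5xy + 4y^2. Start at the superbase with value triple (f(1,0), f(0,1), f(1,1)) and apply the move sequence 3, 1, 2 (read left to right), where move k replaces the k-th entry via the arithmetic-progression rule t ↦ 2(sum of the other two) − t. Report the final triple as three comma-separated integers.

start (-2,4,7) = (f(1,0),f(0,1),f(1,1))
replace slot 3: 2·((-2)+4) − 7 = -3 → (-2,4,-3)
replace slot 1: 2·(4+(-3)) − (-2) = 4 → (4,4,-3)
replace slot 2: 2·(4+(-3)) − 4 = -2 → (4,-2,-3)

4,-2,-3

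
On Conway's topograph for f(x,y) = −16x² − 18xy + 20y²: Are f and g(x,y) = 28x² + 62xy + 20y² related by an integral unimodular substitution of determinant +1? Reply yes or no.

D₁ = 1604, D₂ = 1604
river cycle of f (length 10): (20, 18, -16), (-16, 14, 22), (22, 30, -8), (-8, 34, 14), (14, 22, -20), (-20, 18, 16), (16, 14, -22), (-22, 30, 8), (8, 34, -14), (-14, 22, 20)
river cycle of g (length 10): (20, 18, -16), (-16, 14, 22), (22, 30, -8), (-8, 34, 14), (14, 22, -20), (-20, 18, 16), (16, 14, -22), (-22, 30, 8), (8, 34, -14), (-14, 22, 20)
cycles coincide ⇒ equivalent

yes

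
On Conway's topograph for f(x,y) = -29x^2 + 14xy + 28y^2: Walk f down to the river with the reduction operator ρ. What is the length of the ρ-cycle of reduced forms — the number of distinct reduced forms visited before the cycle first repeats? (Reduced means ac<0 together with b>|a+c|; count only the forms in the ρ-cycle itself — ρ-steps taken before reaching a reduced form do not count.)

D = 3444, ⌊√D⌋ = 58
river: ρ → (28,42,-15)
river: ρ → (-15,48,19)
river: ρ → (19,28,-35)
river: ρ → (-35,42,12)
river: ρ → (12,54,-11)
river: ρ → (-11,56,7)
river: ρ → (7,56,-11)
river: ρ → (-11,54,12)
river: ρ → (12,42,-35)
river: ρ → (-35,28,19)
river: ρ → (19,48,-15)
river: ρ → (-15,42,28)
river: ρ → (28,14,-29)
river: ρ → (-29,44,13)
river: ρ → (13,34,-44)
river: ρ → (-44,54,3)
river: ρ → (3,54,-44)
river: ρ → (-44,34,13)
river: ρ → (13,44,-29)
river: ρ → (-29,14,28)
ρ-cycle length = 20 (tail of 0 descent steps not counted)

20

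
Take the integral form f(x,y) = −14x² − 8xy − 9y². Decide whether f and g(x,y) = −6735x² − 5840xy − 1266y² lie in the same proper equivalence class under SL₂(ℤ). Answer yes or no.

D₁ = -440, D₂ = -440
f is negative-definite; reduce −f:
−f: flip: (14,8,9)→(9,-8,14)
−f: reduced (well bottom): (9,-8,14) with a≤c, −a<b≤a
flip sign back: reduced form of f is (-9,8,-14)
g is negative-definite; reduce −g:
−g: flip: (6735,5840,1266)→(1266,-5840,6735)
−g: translate: b→-776 (≡-5840 mod 2532), so (1266,-5840,6735)→(1266,-776,119)
−g: flip: (1266,-776,119)→(119,776,1266)
−g: translate: b→62 (≡776 mod 238), so (119,776,1266)→(119,62,9)
−g: flip: (119,62,9)→(9,-62,119)
−g: translate: b→-8 (≡-62 mod 18), so (9,-62,119)→(9,-8,14)
−g: reduced (well bottom): (9,-8,14) with a≤c, −a<b≤a
flip sign back: reduced form of g is (-9,8,-14)
reduced forms (-9, 8, -14) vs (-9, 8, -14) ⇒ equivalent

yes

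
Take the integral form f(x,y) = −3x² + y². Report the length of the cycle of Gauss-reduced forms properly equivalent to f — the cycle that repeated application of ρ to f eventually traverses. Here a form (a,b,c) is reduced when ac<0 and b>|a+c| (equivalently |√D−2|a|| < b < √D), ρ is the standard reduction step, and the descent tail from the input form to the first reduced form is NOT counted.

D = 12, ⌊√D⌋ = 3
descent: ρ → (1,2,-2)  [lands on river]
river: ρ → (-2,2,1)
ρ-cycle length = 2 (tail of 1 descent step not counted)

2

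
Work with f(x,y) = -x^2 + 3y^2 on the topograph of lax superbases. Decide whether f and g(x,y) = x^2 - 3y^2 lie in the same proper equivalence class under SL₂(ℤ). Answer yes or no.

D₁ = 12, D₂ = 12
river cycle of f (length 2): (-1, 2, 2), (2, 2, -1)
river cycle of g (length 2): (1, 2, -2), (-2, 2, 1)
cycles differ ⇒ inequivalent

no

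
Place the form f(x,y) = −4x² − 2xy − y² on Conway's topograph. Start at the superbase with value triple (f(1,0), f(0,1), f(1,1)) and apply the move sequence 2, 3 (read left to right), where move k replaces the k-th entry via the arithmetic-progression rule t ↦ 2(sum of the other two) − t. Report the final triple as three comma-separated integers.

start (-4,-1,-7) = (f(1,0),f(0,1),f(1,1))
replace slot 2: 2·((-4)+(-7)) − (-1) = -21 → (-4,-21,-7)
replace slot 3: 2·((-4)+(-21)) − (-7) = -43 → (-4,-21,-43)

-4,-21,-43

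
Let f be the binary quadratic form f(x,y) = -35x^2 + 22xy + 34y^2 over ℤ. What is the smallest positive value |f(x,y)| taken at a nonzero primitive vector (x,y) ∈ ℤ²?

river: ρ → (34,46,-23)
river: ρ → (-23,46,34)
river: ρ → (34,22,-35)
river: ρ → (-35,48,21)
river: ρ → (21,36,-47)
river: ρ → (-47,58,10)
river: ρ → (10,62,-35)
river: ρ → (-35,8,37)
river: ρ → (37,66,-6)
river: ρ → (-6,66,37)
river: ρ → (37,8,-35)
river: ρ → (-35,62,10)
river: ρ → (10,58,-47)
river: ρ → (-47,36,21)
river: ρ → (21,48,-35)
river: ρ → (-35,22,34)
closes: descent 0, river 16
min |a| on river = 6

6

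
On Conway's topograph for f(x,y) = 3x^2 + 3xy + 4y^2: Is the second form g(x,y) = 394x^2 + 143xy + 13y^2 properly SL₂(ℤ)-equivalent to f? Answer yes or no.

D₁ = -39, D₂ = -39
f: reduced (well bottom): (3,3,4) with a≤c, −a<b≤a
g: flip: (394,143,13)→(13,-143,394)
g: translate: b→13 (≡-143 mod 26), so (13,-143,394)→(13,13,4)
g: flip: (13,13,4)→(4,-13,13)
g: translate: b→3 (≡-13 mod 8), so (4,-13,13)→(4,3,3)
g: flip: (4,3,3)→(3,-3,4)
g: translate: b→3 (≡-3 mod 6), so (3,-3,4)→(3,3,4)
g: reduced (well bottom): (3,3,4) with a≤c, −a<b≤a
reduced forms (3, 3, 4) vs (3, 3, 4) ⇒ equivalent

yes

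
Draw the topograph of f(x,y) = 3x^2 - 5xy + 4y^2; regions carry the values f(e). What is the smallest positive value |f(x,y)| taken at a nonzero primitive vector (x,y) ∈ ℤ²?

translate: b→1 (≡-5 mod 6), so (3,-5,4)→(3,1,2)
flip: (3,1,2)→(2,-1,3)
reduced (well bottom): (2,-1,3) with a≤c, −a<b≤a
well minimum = a = 2

2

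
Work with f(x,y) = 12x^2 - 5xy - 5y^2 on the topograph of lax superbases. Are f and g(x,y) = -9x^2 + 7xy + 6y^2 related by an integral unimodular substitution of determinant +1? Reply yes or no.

D₁ = 265, D₂ = 265
river cycle of f (length 18): (-5, 15, 2), (2, 13, -12), (-12, 11, 3), (3, 13, -8), (-8, 3, 8), (8, 13, -3), (-3, 11, 12), (12, 13, -2), (-2, 15, 5), (5, 15, -2), … (8 more)
river cycle of g (length 22): (6, 5, -10), (-10, 15, 1), (1, 15, -10), (-10, 5, 6), (6, 7, -9), (-9, 11, 4), (4, 13, -6), (-6, 11, 6), (6, 13, -4), (-4, 11, 9), … (12 more)
cycles differ ⇒ inequivalent

no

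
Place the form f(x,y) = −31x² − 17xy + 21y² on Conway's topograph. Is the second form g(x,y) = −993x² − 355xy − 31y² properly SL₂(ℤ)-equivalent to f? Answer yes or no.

D₁ = 2893, D₂ = 2893
river cycle of f (length 24): (21, 17, -31), (-31, 45, 7), (7, 53, -3), (-3, 49, 41), (41, 33, -11), (-11, 33, 41), (41, 49, -3), (-3, 53, 7), (7, 45, -31), (-31, 17, 21), … (14 more)
river cycle of g (length 24): (-31, 45, 7), (7, 53, -3), (-3, 49, 41), (41, 33, -11), (-11, 33, 41), (41, 49, -3), (-3, 53, 7), (7, 45, -31), (-31, 17, 21), (21, 25, -27), … (14 more)
cycles coincide ⇒ equivalent

yes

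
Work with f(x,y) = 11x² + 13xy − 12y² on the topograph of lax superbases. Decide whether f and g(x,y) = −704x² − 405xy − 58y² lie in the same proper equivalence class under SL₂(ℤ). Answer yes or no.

D₁ = 697, D₂ = 697
river cycle of f (length 18): (-12, 11, 12), (12, 13, -11), (-11, 9, 14), (14, 19, -6), (-6, 17, 17), (17, 17, -6), (-6, 19, 14), (14, 9, -11), (-11, 13, 12), (12, 11, -12), … (8 more)
river cycle of g (length 18): (-11, 9, 14), (14, 19, -6), (-6, 17, 17), (17, 17, -6), (-6, 19, 14), (14, 9, -11), (-11, 13, 12), (12, 11, -12), (-12, 13, 11), (11, 9, -14), … (8 more)
cycles coincide ⇒ equivalent

yes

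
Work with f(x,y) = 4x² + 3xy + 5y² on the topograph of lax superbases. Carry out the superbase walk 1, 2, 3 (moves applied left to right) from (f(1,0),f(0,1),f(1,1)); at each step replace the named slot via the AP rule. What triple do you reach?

start (4,5,12) = (f(1,0),f(0,1),f(1,1))
replace slot 1: 2·(5+12) − 4 = 30 → (30,5,12)
replace slot 2: 2·(30+12) − 5 = 79 → (30,79,12)
replace slot 3: 2·(30+79) − 12 = 206 → (30,79,206)

30,79,206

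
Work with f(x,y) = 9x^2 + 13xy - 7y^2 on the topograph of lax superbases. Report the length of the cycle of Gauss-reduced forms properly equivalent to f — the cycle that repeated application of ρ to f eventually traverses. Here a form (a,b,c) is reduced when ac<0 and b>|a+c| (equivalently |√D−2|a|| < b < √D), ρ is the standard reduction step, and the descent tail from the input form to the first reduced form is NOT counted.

D = 421, ⌊√D⌋ = 20
river: ρ → (-7,15,7)
river: ρ → (7,13,-9)
river: ρ → (-9,5,11)
river: ρ → (11,17,-3)
river: ρ → (-3,19,5)
river: ρ → (5,11,-15)
river: ρ → (-15,19,1)
river: ρ → (1,19,-15)
river: ρ → (-15,11,5)
river: ρ → (5,19,-3)
river: ρ → (-3,17,11)
river: ρ → (11,5,-9)
river: ρ → (-9,13,7)
river: ρ → (7,15,-7)
river: ρ → (-7,13,9)
river: ρ → (9,5,-11)
river: ρ → (-11,17,3)
river: ρ → (3,19,-5)
river: ρ → (-5,11,15)
river: ρ → (15,19,-1)
river: ρ → (-1,19,15)
river: ρ → (15,11,-5)
river: ρ → (-5,19,3)
river: ρ → (3,17,-11)
river: ρ → (-11,5,9)
river: ρ → (9,13,-7)
ρ-cycle length = 26 (tail of 0 descent steps not counted)

26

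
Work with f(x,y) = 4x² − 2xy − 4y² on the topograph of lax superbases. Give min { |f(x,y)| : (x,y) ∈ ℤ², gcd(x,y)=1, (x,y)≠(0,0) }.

descent: ρ → (-4,2,4)  [lands on river]
river: ρ → (4,6,-2)
river: ρ → (-2,6,4)
river: ρ → (4,2,-4)
river: ρ → (-4,6,2)
river: ρ → (2,6,-4)
closes: descent 1, river 6
min |a| on river = 2

2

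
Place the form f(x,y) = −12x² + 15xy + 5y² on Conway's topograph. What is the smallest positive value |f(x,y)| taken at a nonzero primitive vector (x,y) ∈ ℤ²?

river: ρ → (5,15,-12)
river: ρ → (-12,9,8)
river: ρ → (8,7,-13)
river: ρ → (-13,19,2)
river: ρ → (2,21,-3)
river: ρ → (-3,21,2)
river: ρ → (2,19,-13)
river: ρ → (-13,7,8)
river: ρ → (8,9,-12)
river: ρ → (-12,15,5)
closes: descent 0, river 10
min |a| on river = 2

2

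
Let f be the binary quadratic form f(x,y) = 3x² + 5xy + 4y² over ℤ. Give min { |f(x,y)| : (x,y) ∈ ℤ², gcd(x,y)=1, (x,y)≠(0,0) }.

translate: b→-1 (≡5 mod 6), so (3,5,4)→(3,-1,2)
flip: (3,-1,2)→(2,1,3)
reduced (well bottom): (2,1,3) with a≤c, −a<b≤a
well minimum = a = 2

2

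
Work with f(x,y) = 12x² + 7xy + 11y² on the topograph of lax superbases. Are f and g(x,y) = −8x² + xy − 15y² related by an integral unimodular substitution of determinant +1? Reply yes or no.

D₁ = -479, D₂ = -479
f: flip: (12,7,11)→(11,-7,12)
f: reduced (well bottom): (11,-7,12) with a≤c, −a<b≤a
g is negative-definite; reduce −g:
−g: reduced (well bottom): (8,-1,15) with a≤c, −a<b≤a
flip sign back: reduced form of g is (-8,1,-15)
reduced forms (11, -7, 12) vs (-8, 1, -15) ⇒ inequivalent

no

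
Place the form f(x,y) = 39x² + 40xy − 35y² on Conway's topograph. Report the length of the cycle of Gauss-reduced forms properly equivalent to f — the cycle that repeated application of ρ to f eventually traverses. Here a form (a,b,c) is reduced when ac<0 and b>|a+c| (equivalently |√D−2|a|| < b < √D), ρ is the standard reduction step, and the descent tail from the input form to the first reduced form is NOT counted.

D = 7060, ⌊√D⌋ = 84
river: ρ → (-35,30,44)
river: ρ → (44,58,-21)
river: ρ → (-21,68,29)
river: ρ → (29,48,-41)
river: ρ → (-41,34,36)
river: ρ → (36,38,-39)
river: ρ → (-39,40,35)
river: ρ → (35,30,-44)
river: ρ → (-44,58,21)
river: ρ → (21,68,-29)
river: ρ → (-29,48,41)
river: ρ → (41,34,-36)
river: ρ → (-36,38,39)
river: ρ → (39,40,-35)
ρ-cycle length = 14 (tail of 0 descent steps not counted)

14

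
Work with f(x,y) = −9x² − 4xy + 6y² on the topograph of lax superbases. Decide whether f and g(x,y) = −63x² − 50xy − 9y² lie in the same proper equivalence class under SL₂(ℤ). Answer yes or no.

D₁ = 232, D₂ = 232
river cycle of f (length 14): (6, 4, -9), (-9, 14, 1), (1, 14, -9), (-9, 4, 6), (6, 8, -7), (-7, 6, 7), (7, 8, -6), (-6, 4, 9), (9, 14, -1), (-1, 14, 9), … (4 more)
river cycle of g (length 14): (-9, 14, 1), (1, 14, -9), (-9, 4, 6), (6, 8, -7), (-7, 6, 7), (7, 8, -6), (-6, 4, 9), (9, 14, -1), (-1, 14, 9), (9, 4, -6), … (4 more)
cycles coincide ⇒ equivalent

yes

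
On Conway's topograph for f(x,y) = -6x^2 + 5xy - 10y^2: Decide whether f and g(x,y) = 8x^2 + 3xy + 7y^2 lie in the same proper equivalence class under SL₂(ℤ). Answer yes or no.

D₁ = -215, D₂ = -215
f is negative-definite; reduce −f:
−f: reduced (well bottom): (6,-5,10) with a≤c, −a<b≤a
flip sign back: reduced form of f is (-6,5,-10)
g: flip: (8,3,7)→(7,-3,8)
g: reduced (well bottom): (7,-3,8) with a≤c, −a<b≤a
reduced forms (-6, 5, -10) vs (7, -3, 8) ⇒ inequivalent

no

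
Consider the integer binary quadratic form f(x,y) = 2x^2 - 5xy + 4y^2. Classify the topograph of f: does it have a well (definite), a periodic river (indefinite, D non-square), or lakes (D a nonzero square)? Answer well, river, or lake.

D = b²−4ac = (-5)² − 4·2·4 = -7
D < 0 ⇒ definite ⇒ every region one sign ⇒ single well

well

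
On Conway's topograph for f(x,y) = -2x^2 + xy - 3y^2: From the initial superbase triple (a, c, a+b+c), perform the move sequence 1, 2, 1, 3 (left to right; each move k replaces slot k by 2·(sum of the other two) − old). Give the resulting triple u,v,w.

start (-2,-3,-4) = (f(1,0),f(0,1),f(1,1))
replace slot 1: 2·((-3)+(-4)) − (-2) = -12 → (-12,-3,-4)
replace slot 2: 2·((-12)+(-4)) − (-3) = -29 → (-12,-29,-4)
replace slot 1: 2·((-29)+(-4)) − (-12) = -54 → (-54,-29,-4)
replace slot 3: 2·((-54)+(-29)) − (-4) = -162 → (-54,-29,-162)

-54,-29,-162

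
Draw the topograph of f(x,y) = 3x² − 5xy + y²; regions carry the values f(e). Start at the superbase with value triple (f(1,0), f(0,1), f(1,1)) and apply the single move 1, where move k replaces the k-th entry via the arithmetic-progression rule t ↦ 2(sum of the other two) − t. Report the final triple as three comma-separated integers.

start (3,1,-1) = (f(1,0),f(0,1),f(1,1))
replace slot 1: 2·(1+(-1)) − 3 = -3 → (-3,1,-1)

-3,1,-1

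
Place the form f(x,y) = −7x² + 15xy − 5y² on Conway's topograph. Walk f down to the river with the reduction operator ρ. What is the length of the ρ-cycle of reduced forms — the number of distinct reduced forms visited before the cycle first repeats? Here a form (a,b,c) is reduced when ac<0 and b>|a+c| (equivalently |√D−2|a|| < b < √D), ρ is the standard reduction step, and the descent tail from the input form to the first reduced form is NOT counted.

D = 85, ⌊√D⌋ = 9
descent: ρ → (-5,5,3)  [lands on river]
river: ρ → (3,7,-3)
river: ρ → (-3,5,5)
river: ρ → (5,5,-3)
river: ρ → (-3,7,3)
river: ρ → (3,5,-5)
ρ-cycle length = 6 (tail of 1 descent step not counted)

6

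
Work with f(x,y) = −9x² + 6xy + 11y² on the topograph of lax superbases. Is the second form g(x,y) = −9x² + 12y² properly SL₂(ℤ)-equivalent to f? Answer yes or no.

D₁ = 432, D₂ = 432
river cycle of f (length 8): (11, 16, -4), (-4, 16, 11), (11, 6, -9), (-9, 12, 8), (8, 20, -1), (-1, 20, 8), (8, 12, -9), (-9, 6, 11)
river cycle of g (length 2): (-9, 18, 3), (3, 18, -9)
cycles differ ⇒ inequivalent

no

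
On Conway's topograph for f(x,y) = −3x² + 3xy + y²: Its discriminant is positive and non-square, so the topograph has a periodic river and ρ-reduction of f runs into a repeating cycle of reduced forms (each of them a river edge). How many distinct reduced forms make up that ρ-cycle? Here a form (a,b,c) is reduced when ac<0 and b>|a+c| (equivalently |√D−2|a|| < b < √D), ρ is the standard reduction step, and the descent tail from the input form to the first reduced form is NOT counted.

D = 21, ⌊√D⌋ = 4
river: ρ → (1,3,-3)
river: ρ → (-3,3,1)
ρ-cycle length = 2 (tail of 0 descent steps not counted)

2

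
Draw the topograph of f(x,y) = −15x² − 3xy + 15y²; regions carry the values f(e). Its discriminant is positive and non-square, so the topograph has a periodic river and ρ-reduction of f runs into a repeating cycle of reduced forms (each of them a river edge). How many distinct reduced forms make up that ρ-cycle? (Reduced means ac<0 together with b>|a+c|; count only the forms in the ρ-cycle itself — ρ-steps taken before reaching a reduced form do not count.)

D = 909, ⌊√D⌋ = 30
descent: ρ → (15,3,-15)  [lands on river]
river: ρ → (-15,27,3)
river: ρ → (3,27,-15)
river: ρ → (-15,3,15)
river: ρ → (15,27,-3)
river: ρ → (-3,27,15)
ρ-cycle length = 6 (tail of 1 descent step not counted)

6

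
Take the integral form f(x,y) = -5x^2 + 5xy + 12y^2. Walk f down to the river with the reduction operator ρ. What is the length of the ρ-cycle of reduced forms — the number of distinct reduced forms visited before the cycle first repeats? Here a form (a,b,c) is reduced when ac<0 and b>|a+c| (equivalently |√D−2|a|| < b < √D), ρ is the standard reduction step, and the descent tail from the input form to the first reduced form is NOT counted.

D = 265, ⌊√D⌋ = 16
descent: ρ → (12,-5,-5)
descent: ρ → (-5,15,2)  [lands on river]
river: ρ → (2,13,-12)
river: ρ → (-12,11,3)
river: ρ → (3,13,-8)
river: ρ → (-8,3,8)
river: ρ → (8,13,-3)
river: ρ → (-3,11,12)
river: ρ → (12,13,-2)
river: ρ → (-2,15,5)
river: ρ → (5,15,-2)
river: ρ → (-2,13,12)
river: ρ → (12,11,-3)
river: ρ → (-3,13,8)
river: ρ → (8,3,-8)
river: ρ → (-8,13,3)
river: ρ → (3,11,-12)
river: ρ → (-12,13,2)
river: ρ → (2,15,-5)
ρ-cycle length = 18 (tail of 2 descent steps not counted)

18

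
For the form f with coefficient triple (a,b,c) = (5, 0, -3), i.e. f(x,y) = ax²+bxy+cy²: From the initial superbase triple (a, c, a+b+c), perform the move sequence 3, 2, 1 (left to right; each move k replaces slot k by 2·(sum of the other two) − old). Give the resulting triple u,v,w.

start (5,-3,2) = (f(1,0),f(0,1),f(1,1))
replace slot 3: 2·(5+(-3)) − 2 = 2 → (5,-3,2)
replace slot 2: 2·(5+2) − (-3) = 17 → (5,17,2)
replace slot 1: 2·(17+2) − 5 = 33 → (33,17,2)

33,17,2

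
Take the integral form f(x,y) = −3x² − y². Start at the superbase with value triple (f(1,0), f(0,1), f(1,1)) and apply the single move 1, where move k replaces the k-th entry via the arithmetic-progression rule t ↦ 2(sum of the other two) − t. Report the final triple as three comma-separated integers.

start (-3,-1,-4) = (f(1,0),f(0,1),f(1,1))
replace slot 1: 2·((-1)+(-4)) − (-3) = -7 → (-7,-1,-4)

-7,-1,-4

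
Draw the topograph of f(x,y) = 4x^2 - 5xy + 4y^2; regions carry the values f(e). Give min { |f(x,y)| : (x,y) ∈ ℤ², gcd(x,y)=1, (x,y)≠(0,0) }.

translate: b→3 (≡-5 mod 8), so (4,-5,4)→(4,3,3)
flip: (4,3,3)→(3,-3,4)
translate: b→3 (≡-3 mod 6), so (3,-3,4)→(3,3,4)
reduced (well bottom): (3,3,4) with a≤c, −a<b≤a
well minimum = a = 3

3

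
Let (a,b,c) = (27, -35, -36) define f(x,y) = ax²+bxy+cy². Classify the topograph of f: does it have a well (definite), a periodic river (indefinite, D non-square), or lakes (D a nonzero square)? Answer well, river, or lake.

D = b²−4ac = (-35)² − 4·27·(-36) = 5113
D > 0 non-square ⇒ indefinite ⇒ periodic river

river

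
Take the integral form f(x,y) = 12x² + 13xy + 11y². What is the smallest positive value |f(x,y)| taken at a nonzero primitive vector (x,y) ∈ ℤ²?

translate: b→-11 (≡13 mod 24), so (12,13,11)→(12,-11,10)
flip: (12,-11,10)→(10,11,12)
translate: b→-9 (≡11 mod 20), so (10,11,12)→(10,-9,11)
reduced (well bottom): (10,-9,11) with a≤c, −a<b≤a
well minimum = a = 10

10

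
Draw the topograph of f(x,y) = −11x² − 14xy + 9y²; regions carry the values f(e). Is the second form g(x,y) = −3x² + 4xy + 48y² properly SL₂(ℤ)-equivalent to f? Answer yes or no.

D₁ = 592, D₂ = 592
river cycle of f (length 6): (9, 14, -11), (-11, 8, 12), (12, 16, -7), (-7, 12, 16), (16, 20, -3), (-3, 22, 9)
river cycle of g (length 6): (-3, 22, 9), (9, 14, -11), (-11, 8, 12), (12, 16, -7), (-7, 12, 16), (16, 20, -3)
cycles coincide ⇒ equivalent

yes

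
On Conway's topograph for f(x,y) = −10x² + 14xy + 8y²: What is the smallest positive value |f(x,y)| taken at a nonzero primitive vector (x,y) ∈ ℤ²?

river: ρ → (8,18,-6)
river: ρ → (-6,18,8)
river: ρ → (8,14,-10)
river: ρ → (-10,6,12)
river: ρ → (12,18,-4)
river: ρ → (-4,22,2)
river: ρ → (2,22,-4)
river: ρ → (-4,18,12)
river: ρ → (12,6,-10)
river: ρ → (-10,14,8)
closes: descent 0, river 10
min |a| on river = 2

2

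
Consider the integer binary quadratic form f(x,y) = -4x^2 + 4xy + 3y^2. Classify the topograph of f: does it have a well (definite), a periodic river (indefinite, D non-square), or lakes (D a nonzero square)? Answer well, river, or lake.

D = b²−4ac = 4² − 4·(-4)·3 = 64
D = 8² is a perfect square ⇒ form factors over ℤ ⇒ lakes

lake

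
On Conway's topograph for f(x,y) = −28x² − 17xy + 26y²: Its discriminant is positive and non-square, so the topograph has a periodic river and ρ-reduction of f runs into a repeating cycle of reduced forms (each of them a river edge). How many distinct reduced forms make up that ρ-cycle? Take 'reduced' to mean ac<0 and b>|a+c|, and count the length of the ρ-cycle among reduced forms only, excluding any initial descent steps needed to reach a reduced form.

D = 3201, ⌊√D⌋ = 56
descent: ρ → (26,17,-28)  [lands on river]
river: ρ → (-28,39,15)
river: ρ → (15,51,-10)
river: ρ → (-10,49,20)
river: ρ → (20,31,-28)
river: ρ → (-28,25,23)
river: ρ → (23,21,-30)
river: ρ → (-30,39,14)
river: ρ → (14,45,-21)
river: ρ → (-21,39,20)
river: ρ → (20,41,-19)
river: ρ → (-19,35,26)
ρ-cycle length = 12 (tail of 1 descent step not counted)

12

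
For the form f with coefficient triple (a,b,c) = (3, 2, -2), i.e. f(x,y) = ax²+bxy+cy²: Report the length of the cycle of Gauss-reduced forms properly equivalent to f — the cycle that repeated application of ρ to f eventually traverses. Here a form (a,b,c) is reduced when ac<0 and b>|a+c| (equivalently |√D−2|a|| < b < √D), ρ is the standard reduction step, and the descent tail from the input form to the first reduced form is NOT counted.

D = 28, ⌊√D⌋ = 5
river: ρ → (-2,2,3)
river: ρ → (3,4,-1)
river: ρ → (-1,4,3)
river: ρ → (3,2,-2)
ρ-cycle length = 4 (tail of 0 descent steps not counted)

4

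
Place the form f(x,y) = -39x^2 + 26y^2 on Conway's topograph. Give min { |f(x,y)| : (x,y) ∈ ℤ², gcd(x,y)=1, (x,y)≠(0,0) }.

descent: ρ → (26,52,-13)  [lands on river]
river: ρ → (-13,52,26)
closes: descent 1, river 2
min |a| on river = 13

13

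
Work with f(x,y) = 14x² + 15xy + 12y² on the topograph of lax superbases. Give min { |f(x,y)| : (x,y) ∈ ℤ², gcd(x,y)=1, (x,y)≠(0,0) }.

translate: b→-13 (≡15 mod 28), so (14,15,12)→(14,-13,11)
flip: (14,-13,11)→(11,13,14)
translate: b→-9 (≡13 mod 22), so (11,13,14)→(11,-9,12)
reduced (well bottom): (11,-9,12) with a≤c, −a<b≤a
well minimum = a = 11

11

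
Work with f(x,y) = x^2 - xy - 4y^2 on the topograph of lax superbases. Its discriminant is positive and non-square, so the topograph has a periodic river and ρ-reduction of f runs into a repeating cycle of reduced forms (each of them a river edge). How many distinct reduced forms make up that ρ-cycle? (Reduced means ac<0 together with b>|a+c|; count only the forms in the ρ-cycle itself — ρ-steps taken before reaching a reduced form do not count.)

D = 17, ⌊√D⌋ = 4
descent: ρ → (-4,1,1)
descent: ρ → (1,3,-2)  [lands on river]
river: ρ → (-2,1,2)
river: ρ → (2,3,-1)
river: ρ → (-1,3,2)
river: ρ → (2,1,-2)
river: ρ → (-2,3,1)
ρ-cycle length = 6 (tail of 2 descent steps not counted)

6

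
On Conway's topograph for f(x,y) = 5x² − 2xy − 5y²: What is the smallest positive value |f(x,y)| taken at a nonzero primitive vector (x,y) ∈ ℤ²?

descent: ρ → (-5,2,5)  [lands on river]
river: ρ → (5,8,-2)
river: ρ → (-2,8,5)
river: ρ → (5,2,-5)
river: ρ → (-5,8,2)
river: ρ → (2,8,-5)
closes: descent 1, river 6
min |a| on river = 2

2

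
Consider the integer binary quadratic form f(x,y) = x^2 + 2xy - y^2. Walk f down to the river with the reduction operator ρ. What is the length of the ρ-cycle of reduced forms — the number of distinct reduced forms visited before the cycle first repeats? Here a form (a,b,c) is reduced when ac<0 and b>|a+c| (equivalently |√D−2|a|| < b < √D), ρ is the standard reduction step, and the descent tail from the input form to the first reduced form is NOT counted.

D = 8, ⌊√D⌋ = 2
river: ρ → (-1,2,1)
river: ρ → (1,2,-1)
ρ-cycle length = 2 (tail of 0 descent steps not counted)

2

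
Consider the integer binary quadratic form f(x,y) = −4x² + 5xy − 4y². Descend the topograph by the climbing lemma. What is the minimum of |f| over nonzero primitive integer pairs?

translate: b→3 (≡-5 mod 8), so (4,-5,4)→(4,3,3)
flip: (4,3,3)→(3,-3,4)
translate: b→3 (≡-3 mod 6), so (3,-3,4)→(3,3,4)
reduced (well bottom): (3,3,4) with a≤c, −a<b≤a
well minimum |f| = |-3| = 3 (negative-definite)

3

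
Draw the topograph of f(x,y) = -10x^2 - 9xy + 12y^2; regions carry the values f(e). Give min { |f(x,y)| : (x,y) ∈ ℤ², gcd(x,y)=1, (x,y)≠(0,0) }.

descent: ρ → (12,9,-10)  [lands on river]
river: ρ → (-10,11,11)
river: ρ → (11,11,-10)
river: ρ → (-10,9,12)
river: ρ → (12,15,-7)
river: ρ → (-7,13,14)
river: ρ → (14,15,-6)
river: ρ → (-6,21,5)
river: ρ → (5,19,-10)
river: ρ → (-10,21,3)
river: ρ → (3,21,-10)
river: ρ → (-10,19,5)
river: ρ → (5,21,-6)
river: ρ → (-6,15,14)
river: ρ → (14,13,-7)
river: ρ → (-7,15,12)
closes: descent 1, river 16
min |a| on river = 3

3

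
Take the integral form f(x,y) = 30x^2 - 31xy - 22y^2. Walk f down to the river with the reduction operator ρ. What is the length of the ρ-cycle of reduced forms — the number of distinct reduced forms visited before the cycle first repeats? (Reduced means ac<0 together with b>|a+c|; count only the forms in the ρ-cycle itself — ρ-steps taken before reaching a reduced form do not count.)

D = 3601, ⌊√D⌋ = 60
descent: ρ → (-22,31,30)  [lands on river]
river: ρ → (30,29,-23)
river: ρ → (-23,17,36)
river: ρ → (36,55,-4)
river: ρ → (-4,57,22)
river: ρ → (22,31,-30)
river: ρ → (-30,29,23)
river: ρ → (23,17,-36)
river: ρ → (-36,55,4)
river: ρ → (4,57,-22)
ρ-cycle length = 10 (tail of 1 descent step not counted)

10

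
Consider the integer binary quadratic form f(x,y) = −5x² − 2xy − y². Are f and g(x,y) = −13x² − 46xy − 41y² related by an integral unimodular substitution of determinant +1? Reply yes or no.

D₁ = -16, D₂ = -16
f is negative-definite; reduce −f:
−f: flip: (5,2,1)→(1,-2,5)
−f: translate: b→0 (≡-2 mod 2), so (1,-2,5)→(1,0,4)
−f: reduced (well bottom): (1,0,4) with a≤c, −a<b≤a
flip sign back: reduced form of f is (-1,0,-4)
g is negative-definite; reduce −g:
−g: translate: b→-6 (≡46 mod 26), so (13,46,41)→(13,-6,1)
−g: flip: (13,-6,1)→(1,6,13)
−g: translate: b→0 (≡6 mod 2), so (1,6,13)→(1,0,4)
−g: reduced (well bottom): (1,0,4) with a≤c, −a<b≤a
flip sign back: reduced form of g is (-1,0,-4)
reduced forms (-1, 0, -4) vs (-1, 0, -4) ⇒ equivalent

yes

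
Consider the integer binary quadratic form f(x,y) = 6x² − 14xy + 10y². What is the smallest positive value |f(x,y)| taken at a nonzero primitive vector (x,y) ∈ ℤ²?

translate: b→-2 (≡-14 mod 12), so (6,-14,10)→(6,-2,2)
flip: (6,-2,2)→(2,2,6)
reduced (well bottom): (2,2,6) with a≤c, −a<b≤a
well minimum = a = 2

2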